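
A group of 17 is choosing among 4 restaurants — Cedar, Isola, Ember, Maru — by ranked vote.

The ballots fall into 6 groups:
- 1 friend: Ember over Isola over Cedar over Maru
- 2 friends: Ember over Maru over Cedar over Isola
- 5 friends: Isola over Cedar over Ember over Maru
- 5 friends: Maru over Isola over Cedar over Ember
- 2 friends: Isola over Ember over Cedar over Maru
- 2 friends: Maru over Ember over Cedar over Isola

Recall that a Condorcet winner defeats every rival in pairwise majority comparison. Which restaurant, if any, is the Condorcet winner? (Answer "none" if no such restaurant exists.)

Check each pair by majority over 17 ballots:
Cedar vs Isola: Cedar preferred on 2+2 = 4 ballots; Isola wins 13–4.
Cedar vs Ember: Cedar is ranked higher on 5+5 = 10 ballots, Ember on 7. Cedar wins 10–7.
Cedar vs Maru: 1+5+2 = 8 for Cedar, 9 for Maru — Maru by 9–8.
Isola vs Ember: 5+5+2 = 12 for Isola, 5 for Ember — Isola by 12–5.
Isola vs Maru: Isola is ranked higher on 1+5+2 = 8 ballots, Maru on 9. Maru wins 9–8.
Ember vs Maru: 10 to 7, Ember.
Every restaurant loses at least once (Cedar loses to Isola; Isola loses to Maru; Ember loses to Cedar; Maru loses to Ember). The majority relation contains the cycle Cedar → Ember → Maru → Cedar, so there is no Condorcet winner.

none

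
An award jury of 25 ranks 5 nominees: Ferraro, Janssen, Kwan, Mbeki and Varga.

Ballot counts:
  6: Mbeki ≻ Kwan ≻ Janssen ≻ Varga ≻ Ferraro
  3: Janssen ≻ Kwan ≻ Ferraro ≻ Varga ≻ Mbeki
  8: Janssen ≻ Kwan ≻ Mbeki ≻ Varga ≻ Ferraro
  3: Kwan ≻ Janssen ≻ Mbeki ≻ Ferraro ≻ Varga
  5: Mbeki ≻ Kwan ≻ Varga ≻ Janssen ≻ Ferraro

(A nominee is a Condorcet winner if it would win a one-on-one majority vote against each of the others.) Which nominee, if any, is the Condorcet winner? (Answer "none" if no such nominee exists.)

Kwan

Check each pair by majority over 25 ballots:
Ferraro vs Janssen: Janssen wins 25–0.
Ferraro vs Kwan: Kwan wins 25–0.
Ferraro vs Mbeki: 3 for Ferraro, 22 for Mbeki — Mbeki by 22–3.
Ferraro vs Varga: Ferraro preferred on 3+3 = 6 ballots; Varga wins 19–6.
Janssen vs Kwan: Janssen is ranked higher on 3+8 = 11 ballots, Kwan on 14. Kwan wins 14–11.
Janssen vs Mbeki: Janssen is ranked higher on 3+8+3 = 14 ballots, Mbeki on 11. Janssen wins 14–11.
Janssen vs Varga: Janssen wins 20–5.
Kwan vs Mbeki: Kwan preferred on 3+8+3 = 14 ballots; Kwan wins 14–11.
Kwan–Varga: Kwan 25–0.
Mbeki vs Varga: 22 to 3, Mbeki.
Kwan beats each of Ferraro, Janssen, Mbeki, Varga — Kwan is the Condorcet winner.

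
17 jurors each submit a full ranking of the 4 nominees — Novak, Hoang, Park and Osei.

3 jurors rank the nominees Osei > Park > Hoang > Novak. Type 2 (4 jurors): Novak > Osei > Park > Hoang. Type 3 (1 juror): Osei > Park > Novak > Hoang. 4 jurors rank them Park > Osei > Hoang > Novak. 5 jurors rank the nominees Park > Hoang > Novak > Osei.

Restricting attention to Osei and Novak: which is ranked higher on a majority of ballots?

Novak

Ballots ranking Osei above Novak: 3 + 1 + 4 = 8.
Ballots ranking Novak above Osei: 17 − 8 = 9.
Novak wins the head-to-head 9–8.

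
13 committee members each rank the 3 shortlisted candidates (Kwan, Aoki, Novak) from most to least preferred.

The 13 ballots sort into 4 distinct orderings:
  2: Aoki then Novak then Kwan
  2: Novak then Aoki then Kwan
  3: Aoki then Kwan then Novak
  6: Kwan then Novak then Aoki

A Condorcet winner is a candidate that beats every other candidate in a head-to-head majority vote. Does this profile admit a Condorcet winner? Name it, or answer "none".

Head-to-head results (13 committee members):
Kwan vs Aoki: Aoki, 7–6.
Kwan vs Novak: Kwan, 9–4.
Aoki vs Novak: Novak wins 8–5.
Each candidate drops at least one matchup (Kwan loses to Aoki; Aoki loses to Novak; Novak loses to Kwan); the cycle Kwan beats Novak beats Aoki beats Kwan rules out a Condorcet winner.

none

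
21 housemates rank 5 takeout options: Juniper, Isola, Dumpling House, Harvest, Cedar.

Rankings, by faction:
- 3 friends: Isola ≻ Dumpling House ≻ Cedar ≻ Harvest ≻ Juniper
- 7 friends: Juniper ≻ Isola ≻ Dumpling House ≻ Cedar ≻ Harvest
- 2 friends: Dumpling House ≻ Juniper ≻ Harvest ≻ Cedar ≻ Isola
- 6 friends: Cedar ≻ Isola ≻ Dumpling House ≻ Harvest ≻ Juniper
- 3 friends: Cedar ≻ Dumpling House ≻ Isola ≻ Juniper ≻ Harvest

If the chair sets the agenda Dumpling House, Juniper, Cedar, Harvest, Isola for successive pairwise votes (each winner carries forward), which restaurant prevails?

Round 1: Dumpling House vs Juniper — 14–7, Dumpling House advances.
Round 2: Dumpling House vs Cedar — 12–9, Dumpling House advances.
Round 3: Dumpling House vs Harvest — 21–0, Dumpling House advances.
Round 4: Dumpling House vs Isola — 5–16, Isola advances.
The agenda winner is Isola.

Isola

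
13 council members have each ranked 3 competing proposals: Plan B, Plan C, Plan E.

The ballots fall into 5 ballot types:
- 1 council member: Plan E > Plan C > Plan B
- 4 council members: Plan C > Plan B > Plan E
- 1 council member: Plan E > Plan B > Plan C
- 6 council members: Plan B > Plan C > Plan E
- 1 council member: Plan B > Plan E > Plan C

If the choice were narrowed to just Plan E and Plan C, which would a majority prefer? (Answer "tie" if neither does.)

Ballots ranking Plan E above Plan C: 1 + 1 + 1 = 3.
Ballots ranking Plan C above Plan E: 13 − 3 = 10.
Plan C wins the head-to-head 10–3.

Plan C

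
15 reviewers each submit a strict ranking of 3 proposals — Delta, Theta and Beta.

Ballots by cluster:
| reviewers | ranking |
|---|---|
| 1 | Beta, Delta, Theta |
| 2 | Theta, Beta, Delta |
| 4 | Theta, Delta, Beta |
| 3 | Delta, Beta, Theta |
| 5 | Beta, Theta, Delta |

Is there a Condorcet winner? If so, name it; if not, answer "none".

Head-to-head results (15 reviewers):
Delta vs Theta: 4 to 11, Theta.
Delta vs Beta: Delta is ranked higher on 4+3 = 7 ballots, Beta on 8. Beta wins 8–7.
Theta vs Beta: 6 to 9, Beta.
Beta wins every pairwise contest, so Beta is the Condorcet winner.

Beta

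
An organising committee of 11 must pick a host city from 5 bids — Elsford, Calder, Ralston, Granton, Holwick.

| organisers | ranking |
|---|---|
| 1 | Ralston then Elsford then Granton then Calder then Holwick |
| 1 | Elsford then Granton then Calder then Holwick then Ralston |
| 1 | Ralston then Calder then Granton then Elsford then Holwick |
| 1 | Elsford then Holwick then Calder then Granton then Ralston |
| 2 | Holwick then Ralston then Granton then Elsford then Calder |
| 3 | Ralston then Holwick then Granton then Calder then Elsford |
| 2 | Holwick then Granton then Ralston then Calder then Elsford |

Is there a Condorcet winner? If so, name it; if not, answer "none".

Check each pair by majority over 11 ballots:
Elsford vs Calder: Elsford is ranked higher on 1+1+1+2 = 5 ballots, Calder on 6. Calder wins 6–5.
Elsford vs Ralston: Elsford is ranked higher on 1+1 = 2 ballots, Ralston on 9. Ralston wins 9–2.
Elsford vs Granton: Elsford preferred on 1+1+1 = 3 ballots; Granton wins 8–3.
Elsford vs Holwick: 4 to 7, Holwick.
Calder vs Ralston: Calder is ranked higher on 1+1 = 2 ballots, Ralston on 9. Ralston wins 9–2.
Calder vs Granton: 1+1 = 2 for Calder, 9 for Granton — Granton by 9–2.
Calder vs Holwick: Calder preferred on 1+1+1 = 3 ballots; Holwick wins 8–3.
Ralston vs Granton: 1+1+2+3 = 7 for Ralston, 4 for Granton — Ralston by 7–4.
Ralston vs Holwick: Ralston is ranked higher on 1+1+3 = 5 ballots, Holwick on 6. Holwick wins 6–5.
Granton vs Holwick: Granton preferred on 1+1+1 = 3 ballots; Holwick wins 8–3.
Holwick wins every pairwise contest, so Holwick is the Condorcet winner.

Holwick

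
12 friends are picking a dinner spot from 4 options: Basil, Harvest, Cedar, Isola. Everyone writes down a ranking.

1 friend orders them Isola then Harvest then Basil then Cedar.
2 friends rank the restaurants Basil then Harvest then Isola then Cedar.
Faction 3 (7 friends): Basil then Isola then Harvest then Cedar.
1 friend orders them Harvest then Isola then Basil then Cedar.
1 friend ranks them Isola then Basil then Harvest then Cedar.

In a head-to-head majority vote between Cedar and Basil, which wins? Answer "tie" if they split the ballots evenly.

No ballot ranks Cedar above Basil: 0.
Ballots ranking Basil above Cedar: 12 − 0 = 12.
Basil wins the head-to-head 12–0.

Basil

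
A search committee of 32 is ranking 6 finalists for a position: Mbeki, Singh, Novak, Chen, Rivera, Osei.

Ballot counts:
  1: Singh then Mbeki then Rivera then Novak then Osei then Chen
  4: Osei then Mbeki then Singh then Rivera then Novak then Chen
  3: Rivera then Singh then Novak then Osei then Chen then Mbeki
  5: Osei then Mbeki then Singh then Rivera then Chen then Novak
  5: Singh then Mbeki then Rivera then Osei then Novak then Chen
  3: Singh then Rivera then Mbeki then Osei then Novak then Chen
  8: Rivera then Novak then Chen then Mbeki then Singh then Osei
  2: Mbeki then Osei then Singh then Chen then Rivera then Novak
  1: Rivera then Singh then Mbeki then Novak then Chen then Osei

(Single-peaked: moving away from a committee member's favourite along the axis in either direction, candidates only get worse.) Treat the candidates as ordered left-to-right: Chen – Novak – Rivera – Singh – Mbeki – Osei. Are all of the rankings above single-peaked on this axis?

no

Axis positions: Chen=1, Novak=2, Rivera=3, Singh=4, Mbeki=5, Osei=6.
Ballot type 1 (peak Singh at position 4): ranking walks positions 4-5-3-2-6-1, expanding outward from the peak — single-peaked.
Ballot type 2 (peak Osei at position 6): ranking walks positions 6-5-4-3-2-1, expanding outward from the peak — single-peaked.
Ballot type 3: ranking walks positions 3-4-2-6-1-5; Osei is ranked above Mbeki even though Mbeki lies between Osei and the peak Rivera on the axis — preferences dip and rise again. Not single-peaked.
Ballot type 4: ranking walks positions 6-5-4-3-1-2; Chen is ranked above Novak even though Novak lies between Chen and the peak Osei on the axis — preferences dip and rise again. Not single-peaked.
Ballot type 5 (peak Singh at position 4): ranking walks positions 4-5-3-6-2-1, expanding outward from the peak — single-peaked.
Ballot type 6 (peak Singh at position 4): ranking walks positions 4-3-5-6-2-1, expanding outward from the peak — single-peaked.
Ballot type 7: ranking walks positions 3-2-1-5-4-6; Mbeki is ranked above Singh even though Singh lies between Mbeki and the peak Rivera on the axis — preferences dip and rise again. Not single-peaked.
Ballot type 8: ranking walks positions 5-6-4-1-3-2; Chen is ranked above Rivera even though Rivera lies between Chen and the peak Mbeki on the axis — preferences dip and rise again. Not single-peaked.
Ballot type 9 (peak Rivera at position 3): ranking walks positions 3-4-5-2-1-6, expanding outward from the peak — single-peaked.
Ballot type 3 violates single-peakedness, so the profile is not single-peaked on this axis.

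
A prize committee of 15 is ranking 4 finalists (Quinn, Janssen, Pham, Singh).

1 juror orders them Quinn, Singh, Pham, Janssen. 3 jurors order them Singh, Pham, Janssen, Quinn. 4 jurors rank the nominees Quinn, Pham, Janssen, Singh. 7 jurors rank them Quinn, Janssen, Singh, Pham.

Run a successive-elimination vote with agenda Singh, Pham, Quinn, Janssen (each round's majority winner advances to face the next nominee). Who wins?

Round 1: Singh vs Pham — 11–4, Singh advances.
Round 2: Singh vs Quinn — 3–12, Quinn advances.
Round 3: Quinn vs Janssen — 12–3, Quinn advances.
The agenda winner is Quinn.

Quinn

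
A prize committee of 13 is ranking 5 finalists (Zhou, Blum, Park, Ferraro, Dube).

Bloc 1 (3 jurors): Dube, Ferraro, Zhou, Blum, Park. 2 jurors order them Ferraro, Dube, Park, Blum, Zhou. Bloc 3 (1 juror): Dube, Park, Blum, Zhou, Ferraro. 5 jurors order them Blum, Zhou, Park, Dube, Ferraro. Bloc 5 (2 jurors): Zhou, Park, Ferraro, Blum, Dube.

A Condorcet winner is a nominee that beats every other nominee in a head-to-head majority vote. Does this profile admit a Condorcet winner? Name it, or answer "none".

none

Pairwise majorities:
Zhou vs Blum: Zhou preferred on 3+2 = 5 ballots; Blum wins 8–5.
Zhou vs Park: 3+5+2 = 10 for Zhou, 3 for Park — Zhou by 10–3.
Zhou vs Ferraro: Zhou is ranked higher on 1+5+2 = 8 ballots, Ferraro on 5. Zhou wins 8–5.
Zhou vs Dube: Zhou is ranked higher on 5+2 = 7 ballots, Dube on 6. Zhou wins 7–6.
Blum vs Park: 8 to 5, Blum.
Blum vs Ferraro: Blum preferred on 1+5 = 6 ballots; Ferraro wins 7–6.
Blum vs Dube: Blum is ranked higher on 5+2 = 7 ballots, Dube on 6. Blum wins 7–6.
Park vs Ferraro: 1+5+2 = 8 for Park, 5 for Ferraro — Park by 8–5.
Park vs Dube: 7 to 6, Park.
Ferraro vs Dube: Ferraro is ranked higher on 2+2 = 4 ballots, Dube on 9. Dube wins 9–4.
Every nominee loses at least once (Zhou loses to Blum; Blum loses to Ferraro; Park loses to Zhou; Ferraro loses to Zhou; Dube loses to Zhou). The majority relation contains the cycle Zhou > Ferraro > Blum > Zhou, so there is no Condorcet winner.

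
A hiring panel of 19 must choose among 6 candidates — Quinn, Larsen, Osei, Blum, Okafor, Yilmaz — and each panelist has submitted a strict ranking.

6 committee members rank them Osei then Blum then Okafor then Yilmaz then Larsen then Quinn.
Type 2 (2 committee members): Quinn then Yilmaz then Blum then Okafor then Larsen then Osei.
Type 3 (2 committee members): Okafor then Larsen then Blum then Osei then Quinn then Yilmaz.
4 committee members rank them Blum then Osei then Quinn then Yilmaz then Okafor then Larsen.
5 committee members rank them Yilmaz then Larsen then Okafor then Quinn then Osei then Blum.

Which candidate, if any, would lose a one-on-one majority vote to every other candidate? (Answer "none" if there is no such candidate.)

Head-to-head results (19 committee members):
Quinn vs Larsen: Larsen wins 13–6.
Quinn vs Osei: Osei wins 12–7.
Quinn–Blum: Blum 12–7.
Quinn–Okafor: Okafor 13–6.
Quinn vs Yilmaz: Quinn is ranked higher on 2+2+4 = 8 ballots, Yilmaz on 11. Yilmaz wins 11–8.
Larsen–Osei: Osei 10–9.
Larsen vs Blum: Larsen preferred on 2+5 = 7 ballots; Blum wins 12–7.
Larsen vs Okafor: 5 to 14, Okafor.
Larsen vs Yilmaz: Larsen preferred on 2 ballots; Yilmaz wins 17–2.
Osei vs Blum: Osei wins 11–8.
Osei vs Okafor: Osei wins 10–9.
Osei–Yilmaz: Osei 12–7.
Blum–Okafor: Blum 12–7.
Blum vs Yilmaz: 12 to 7, Blum.
Okafor vs Yilmaz: 6+2 = 8 for Okafor, 11 for Yilmaz — Yilmaz by 11–8.
Only Quinn has no wins; Quinn is the Condorcet loser.

Quinn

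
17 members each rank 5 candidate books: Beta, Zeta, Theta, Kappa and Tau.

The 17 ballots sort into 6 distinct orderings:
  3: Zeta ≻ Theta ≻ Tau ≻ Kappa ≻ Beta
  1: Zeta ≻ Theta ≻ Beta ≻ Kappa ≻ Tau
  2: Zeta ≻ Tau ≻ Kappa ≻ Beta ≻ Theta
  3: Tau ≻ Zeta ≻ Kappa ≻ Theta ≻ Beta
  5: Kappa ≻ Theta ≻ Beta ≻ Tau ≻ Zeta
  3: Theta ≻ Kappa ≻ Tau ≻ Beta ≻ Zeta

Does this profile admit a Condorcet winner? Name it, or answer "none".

Check each pair by majority over 17 ballots:
Beta vs Zeta: Beta preferred on 5+3 = 8 ballots; Zeta wins 9–8.
Beta vs Theta: Beta preferred on 2 ballots; Theta wins 15–2.
Beta vs Kappa: Beta preferred on 1 ballot; Kappa wins 16–1.
Beta vs Tau: 6 to 11, Tau.
Zeta vs Theta: 9 to 8, Zeta.
Zeta vs Kappa: 3+1+2+3 = 9 for Zeta, 8 for Kappa — Zeta by 9–8.
Zeta vs Tau: Zeta is ranked higher on 3+1+2 = 6 ballots, Tau on 11. Tau wins 11–6.
Theta vs Kappa: Theta is ranked higher on 3+1+3 = 7 ballots, Kappa on 10. Kappa wins 10–7.
Theta vs Tau: Theta is ranked higher on 3+1+5+3 = 12 ballots, Tau on 5. Theta wins 12–5.
Kappa vs Tau: Kappa preferred on 1+5+3 = 9 ballots; Kappa wins 9–8.
Each book drops at least one matchup (Beta loses to Zeta; Zeta loses to Tau; Theta loses to Zeta; Kappa loses to Zeta; Tau loses to Theta); the cycle Zeta beats Theta beats Tau beats Zeta rules out a Condorcet winner.

none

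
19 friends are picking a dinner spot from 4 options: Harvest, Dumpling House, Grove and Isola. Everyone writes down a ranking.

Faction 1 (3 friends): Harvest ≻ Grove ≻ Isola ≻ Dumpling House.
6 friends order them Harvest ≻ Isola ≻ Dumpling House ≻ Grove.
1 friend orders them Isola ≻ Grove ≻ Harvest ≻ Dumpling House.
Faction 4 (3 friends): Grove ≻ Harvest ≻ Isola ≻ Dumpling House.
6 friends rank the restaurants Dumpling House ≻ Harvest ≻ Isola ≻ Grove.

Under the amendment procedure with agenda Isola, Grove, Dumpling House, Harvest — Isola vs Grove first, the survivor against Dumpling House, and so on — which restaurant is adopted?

Harvest

Round 1: Isola vs Grove — 13–6, Isola advances.
Round 2: Isola vs Dumpling House — 13–6, Isola advances.
Round 3: Isola vs Harvest — 1–18, Harvest advances.
Harvest survives the agenda.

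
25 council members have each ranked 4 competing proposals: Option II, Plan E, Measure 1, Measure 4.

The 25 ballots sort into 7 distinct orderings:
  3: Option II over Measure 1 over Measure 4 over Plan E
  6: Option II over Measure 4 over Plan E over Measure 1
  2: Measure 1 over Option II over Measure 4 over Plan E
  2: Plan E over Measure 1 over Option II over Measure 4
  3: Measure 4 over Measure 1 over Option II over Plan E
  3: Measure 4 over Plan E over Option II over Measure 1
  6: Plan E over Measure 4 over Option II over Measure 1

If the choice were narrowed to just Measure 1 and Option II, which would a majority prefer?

Option II

Ballots ranking Measure 1 above Option II: 2 + 2 + 3 = 7.
Ballots ranking Option II above Measure 1: 25 − 7 = 18.
Option II wins the head-to-head 18–7.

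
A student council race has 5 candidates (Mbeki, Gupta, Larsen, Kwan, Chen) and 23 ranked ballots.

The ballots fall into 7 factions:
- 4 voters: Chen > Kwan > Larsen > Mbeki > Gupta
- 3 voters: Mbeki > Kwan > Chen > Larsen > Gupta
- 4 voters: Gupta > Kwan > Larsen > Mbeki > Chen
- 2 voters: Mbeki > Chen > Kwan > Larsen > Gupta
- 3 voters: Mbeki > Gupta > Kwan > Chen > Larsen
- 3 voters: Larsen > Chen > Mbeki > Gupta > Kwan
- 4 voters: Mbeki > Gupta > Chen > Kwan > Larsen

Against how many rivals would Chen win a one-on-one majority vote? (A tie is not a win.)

3

Chen against each rival (23 voters):
Chen–Mbeki: Mbeki 16–7.
Chen vs Gupta: 12 to 11, Chen.
Chen vs Larsen: 4+3+2+3+4 = 16 for Chen, 7 for Larsen — Chen by 16–7.
Chen vs Kwan: Chen wins 13–10.
Chen beats Gupta, Larsen, Kwan; loses to Mbeki — 3 pairwise wins.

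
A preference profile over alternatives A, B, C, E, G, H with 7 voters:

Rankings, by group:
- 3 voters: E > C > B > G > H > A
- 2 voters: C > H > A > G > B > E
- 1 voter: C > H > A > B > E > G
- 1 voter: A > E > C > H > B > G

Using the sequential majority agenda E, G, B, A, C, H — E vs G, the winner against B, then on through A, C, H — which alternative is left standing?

Round 1: E vs G — 5–2, E advances.
Round 2: E vs B — 4–3, E advances.
Round 3: E vs A — 3–4, A advances.
Round 4: A vs C — 1–6, C advances.
Round 5: C vs H — 7–0, C advances.
C survives the agenda.

C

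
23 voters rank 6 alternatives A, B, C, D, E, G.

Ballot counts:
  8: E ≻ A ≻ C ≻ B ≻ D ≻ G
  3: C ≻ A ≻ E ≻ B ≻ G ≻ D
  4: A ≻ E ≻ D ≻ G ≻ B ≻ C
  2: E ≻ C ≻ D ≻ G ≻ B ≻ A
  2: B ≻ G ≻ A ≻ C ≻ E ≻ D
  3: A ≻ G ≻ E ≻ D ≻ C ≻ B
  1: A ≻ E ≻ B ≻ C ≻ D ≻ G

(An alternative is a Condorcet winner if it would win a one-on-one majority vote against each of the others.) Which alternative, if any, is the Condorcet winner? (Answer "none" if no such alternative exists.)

Pairwise majorities:
A–B: A 19–4.
A vs C: A preferred on 8+4+2+3+1 = 18 ballots; A wins 18–5.
A vs D: A, 21–2.
A vs E: 13 to 10, A.
A vs G: 19 to 4, A.
B vs C: B preferred on 4+2+1 = 7 ballots; C wins 16–7.
B vs D: 14 to 9, B.
B vs E: E, 21–2.
B vs G: B is ranked higher on 8+3+2+1 = 14 ballots, G on 9. B wins 14–9.
C vs D: C, 16–7.
C vs E: C is ranked higher on 3+2 = 5 ballots, E on 18. E wins 18–5.
C vs G: C is ranked higher on 8+3+2+1 = 14 ballots, G on 9. C wins 14–9.
D vs E: E wins 23–0.
D vs G: 8+4+2+1 = 15 for D, 8 for G — D by 15–8.
E–G: E 18–5.
A beats each of B, C, D, E, G — A is the Condorcet winner.

A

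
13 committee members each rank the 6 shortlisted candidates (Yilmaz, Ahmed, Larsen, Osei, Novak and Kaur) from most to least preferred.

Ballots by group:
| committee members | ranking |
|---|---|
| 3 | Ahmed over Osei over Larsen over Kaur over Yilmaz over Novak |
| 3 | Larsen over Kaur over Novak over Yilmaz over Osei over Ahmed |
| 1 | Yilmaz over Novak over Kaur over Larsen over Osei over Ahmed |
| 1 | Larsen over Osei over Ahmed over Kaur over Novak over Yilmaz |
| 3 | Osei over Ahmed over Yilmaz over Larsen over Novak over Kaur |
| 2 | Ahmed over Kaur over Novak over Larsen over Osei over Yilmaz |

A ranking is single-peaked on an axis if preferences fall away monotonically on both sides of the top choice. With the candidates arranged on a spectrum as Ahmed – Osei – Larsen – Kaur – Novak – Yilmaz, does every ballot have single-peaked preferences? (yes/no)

Axis positions: Ahmed=1, Osei=2, Larsen=3, Kaur=4, Novak=5, Yilmaz=6.
Group 1: ranking walks positions 1-2-3-4-6-5; Yilmaz is ranked above Novak even though Novak lies between Yilmaz and the peak Ahmed on the axis — preferences dip and rise again. Not single-peaked.
Group 2 (peak Larsen at position 3): ranking walks positions 3-4-5-6-2-1, expanding outward from the peak — single-peaked.
Group 3 (peak Yilmaz at position 6): ranking walks positions 6-5-4-3-2-1, expanding outward from the peak — single-peaked.
Group 4 (peak Larsen at position 3): ranking walks positions 3-2-1-4-5-6, expanding outward from the peak — single-peaked.
Group 5: ranking walks positions 2-1-6-3-5-4; Yilmaz is ranked above Larsen even though Larsen lies between Yilmaz and the peak Osei on the axis — preferences dip and rise again. Not single-peaked.
Group 6: ranking walks positions 1-4-5-3-2-6; Kaur is ranked above Osei even though Osei lies between Kaur and the peak Ahmed on the axis — preferences dip and rise again. Not single-peaked.
Group 1 violates single-peakedness, so the profile is not single-peaked on this axis.

no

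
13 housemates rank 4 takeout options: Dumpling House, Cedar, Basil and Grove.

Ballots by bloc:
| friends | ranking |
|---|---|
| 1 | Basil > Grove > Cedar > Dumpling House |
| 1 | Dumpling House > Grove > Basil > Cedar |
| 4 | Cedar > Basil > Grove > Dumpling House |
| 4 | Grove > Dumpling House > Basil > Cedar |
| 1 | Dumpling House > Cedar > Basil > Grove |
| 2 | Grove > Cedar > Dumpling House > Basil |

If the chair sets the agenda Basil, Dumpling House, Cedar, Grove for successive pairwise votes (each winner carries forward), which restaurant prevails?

Round 1: Basil vs Dumpling House — 5–8, Dumpling House advances.
Round 2: Dumpling House vs Cedar — 6–7, Cedar advances.
Round 3: Cedar vs Grove — 5–8, Grove advances.
The agenda winner is Grove.

Grove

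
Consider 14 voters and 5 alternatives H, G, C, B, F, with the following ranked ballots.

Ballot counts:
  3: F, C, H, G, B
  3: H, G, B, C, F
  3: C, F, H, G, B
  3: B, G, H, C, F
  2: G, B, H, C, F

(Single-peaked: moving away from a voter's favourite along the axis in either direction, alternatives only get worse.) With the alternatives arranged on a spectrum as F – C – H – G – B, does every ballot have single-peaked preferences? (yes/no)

Axis positions: F=1, C=2, H=3, G=4, B=5.
Faction 1 (peak F at position 1): ranking walks positions 1-2-3-4-5, expanding outward from the peak — single-peaked.
Faction 2 (peak H at position 3): ranking walks positions 3-4-5-2-1, expanding outward from the peak — single-peaked.
Faction 3 (peak C at position 2): ranking walks positions 2-1-3-4-5, expanding outward from the peak — single-peaked.
Faction 4 (peak B at position 5): ranking walks positions 5-4-3-2-1, expanding outward from the peak — single-peaked.
Faction 5 (peak G at position 4): ranking walks positions 4-5-3-2-1, expanding outward from the peak — single-peaked.
Every ranking is single-peaked on this axis.

yes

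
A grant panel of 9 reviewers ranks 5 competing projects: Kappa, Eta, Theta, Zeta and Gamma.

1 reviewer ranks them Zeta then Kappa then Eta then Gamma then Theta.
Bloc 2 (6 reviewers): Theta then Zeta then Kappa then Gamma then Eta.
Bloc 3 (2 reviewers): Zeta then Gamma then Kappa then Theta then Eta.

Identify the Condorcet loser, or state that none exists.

Head-to-head results (9 reviewers):
Kappa vs Eta: 1+6+2 = 9 for Kappa, 0 for Eta — Kappa by 9–0.
Kappa–Theta: Theta 6–3.
Kappa vs Zeta: 0 to 9, Zeta.
Kappa vs Gamma: Kappa is ranked higher on 1+6 = 7 ballots, Gamma on 2. Kappa wins 7–2.
Eta vs Theta: 1 to 8, Theta.
Eta vs Zeta: 0 to 9, Zeta.
Eta vs Gamma: Eta preferred on 1 ballot; Gamma wins 8–1.
Theta vs Zeta: Theta, 6–3.
Theta vs Gamma: Theta preferred on 6 ballots; Theta wins 6–3.
Zeta–Gamma: Zeta 9–0.
Eta is beaten in every head-to-head and is the Condorcet loser.

Eta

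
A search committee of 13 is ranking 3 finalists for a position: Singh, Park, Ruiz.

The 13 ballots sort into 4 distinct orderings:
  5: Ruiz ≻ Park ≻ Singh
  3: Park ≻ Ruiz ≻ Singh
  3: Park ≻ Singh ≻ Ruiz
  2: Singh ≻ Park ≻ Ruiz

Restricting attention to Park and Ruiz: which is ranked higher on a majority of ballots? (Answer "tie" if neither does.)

Park

Ballots ranking Park above Ruiz: 3 + 3 + 2 = 8.
Ballots ranking Ruiz above Park: 13 − 8 = 5.
Park wins the head-to-head 8–5.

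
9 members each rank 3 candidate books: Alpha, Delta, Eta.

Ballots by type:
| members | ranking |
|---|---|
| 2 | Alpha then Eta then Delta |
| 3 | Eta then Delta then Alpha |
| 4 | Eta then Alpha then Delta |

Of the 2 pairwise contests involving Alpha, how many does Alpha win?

1

Alpha against each rival (9 members):
Alpha vs Delta: Alpha is ranked higher on 2+4 = 6 ballots, Delta on 3. Alpha wins 6–3.
Alpha vs Eta: 2 to 7, Eta.
Alpha beats Delta; loses to Eta — 1 pairwise win.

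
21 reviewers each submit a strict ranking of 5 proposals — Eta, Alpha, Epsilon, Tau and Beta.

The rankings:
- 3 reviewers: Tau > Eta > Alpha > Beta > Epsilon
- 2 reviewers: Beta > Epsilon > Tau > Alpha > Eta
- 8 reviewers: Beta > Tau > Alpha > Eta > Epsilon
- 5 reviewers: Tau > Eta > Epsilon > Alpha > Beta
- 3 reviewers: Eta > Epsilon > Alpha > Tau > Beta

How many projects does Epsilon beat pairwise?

0

Epsilon against each rival (21 reviewers):
Epsilon vs Eta: Eta, 19–2.
Epsilon–Alpha: Alpha 11–10.
Epsilon vs Tau: Tau, 16–5.
Epsilon–Beta: Beta 13–8.
Epsilon beats no one; loses to Eta, Alpha, Tau, Beta — 0 pairwise wins.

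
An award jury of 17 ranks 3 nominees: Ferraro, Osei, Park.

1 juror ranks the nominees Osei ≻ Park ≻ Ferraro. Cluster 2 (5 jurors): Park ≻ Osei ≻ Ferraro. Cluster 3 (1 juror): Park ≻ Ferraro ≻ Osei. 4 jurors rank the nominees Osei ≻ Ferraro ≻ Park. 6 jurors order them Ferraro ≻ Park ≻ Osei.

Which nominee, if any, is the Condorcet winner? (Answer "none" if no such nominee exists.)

none

Pairwise majorities:
Ferraro vs Osei: Osei wins 10–7.
Ferraro vs Park: Ferraro, 10–7.
Osei vs Park: Park, 12–5.
Each nominee drops at least one matchup (Ferraro loses to Osei; Osei loses to Park; Park loses to Ferraro); the cycle Ferraro beats Park beats Osei beats Ferraro rules out a Condorcet winner.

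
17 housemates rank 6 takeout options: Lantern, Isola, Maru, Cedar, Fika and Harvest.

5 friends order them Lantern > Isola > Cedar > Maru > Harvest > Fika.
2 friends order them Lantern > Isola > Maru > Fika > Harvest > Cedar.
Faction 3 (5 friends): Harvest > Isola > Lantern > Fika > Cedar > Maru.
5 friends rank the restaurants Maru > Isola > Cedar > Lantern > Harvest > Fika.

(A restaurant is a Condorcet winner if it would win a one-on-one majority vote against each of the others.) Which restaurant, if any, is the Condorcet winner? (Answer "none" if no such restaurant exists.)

Isola

Check each pair by majority over 17 ballots:
Lantern vs Isola: Isola, 10–7.
Lantern–Maru: Lantern 12–5.
Lantern–Cedar: Lantern 12–5.
Lantern–Fika: Lantern 17–0.
Lantern vs Harvest: 5+2+5 = 12 for Lantern, 5 for Harvest — Lantern by 12–5.
Isola vs Maru: 5+2+5 = 12 for Isola, 5 for Maru — Isola by 12–5.
Isola vs Cedar: Isola wins 17–0.
Isola vs Fika: Isola preferred on 5+2+5+5 = 17 ballots; Isola wins 17–0.
Isola vs Harvest: Isola, 12–5.
Maru–Cedar: Cedar 10–7.
Maru vs Fika: Maru preferred on 5+2+5 = 12 ballots; Maru wins 12–5.
Maru–Harvest: Maru 12–5.
Cedar vs Fika: Cedar, 10–7.
Cedar–Harvest: Cedar 10–7.
Fika vs Harvest: Fika preferred on 2 ballots; Harvest wins 15–2.
Isola beats each of Lantern, Maru, Cedar, Fika, Harvest — Isola is the Condorcet winner.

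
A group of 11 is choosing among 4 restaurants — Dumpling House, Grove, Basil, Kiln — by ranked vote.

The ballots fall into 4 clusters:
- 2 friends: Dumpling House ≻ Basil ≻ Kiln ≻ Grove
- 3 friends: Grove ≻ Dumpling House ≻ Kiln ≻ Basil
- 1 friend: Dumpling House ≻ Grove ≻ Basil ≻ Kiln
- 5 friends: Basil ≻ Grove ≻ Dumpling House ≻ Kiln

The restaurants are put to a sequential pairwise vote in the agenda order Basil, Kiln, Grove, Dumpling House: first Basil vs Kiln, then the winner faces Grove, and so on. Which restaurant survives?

Dumpling House

Round 1: Basil vs Kiln — 8–3, Basil advances.
Round 2: Basil vs Grove — 7–4, Basil advances.
Round 3: Basil vs Dumpling House — 5–6, Dumpling House advances.
Dumpling House survives the agenda.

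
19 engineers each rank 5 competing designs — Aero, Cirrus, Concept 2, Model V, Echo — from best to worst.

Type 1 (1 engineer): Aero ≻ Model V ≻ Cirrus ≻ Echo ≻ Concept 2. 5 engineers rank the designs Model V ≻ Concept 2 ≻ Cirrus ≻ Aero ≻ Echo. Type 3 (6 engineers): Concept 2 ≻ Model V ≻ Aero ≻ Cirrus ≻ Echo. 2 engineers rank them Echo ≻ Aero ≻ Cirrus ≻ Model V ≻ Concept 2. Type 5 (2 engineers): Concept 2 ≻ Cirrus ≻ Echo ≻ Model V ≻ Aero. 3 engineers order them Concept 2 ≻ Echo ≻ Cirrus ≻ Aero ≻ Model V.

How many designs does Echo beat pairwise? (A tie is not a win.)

0

Echo against each rival (19 engineers):
Echo vs Aero: 2+2+3 = 7 for Echo, 12 for Aero — Aero by 12–7.
Echo vs Cirrus: Cirrus wins 14–5.
Echo vs Concept 2: 1+2 = 3 for Echo, 16 for Concept 2 — Concept 2 by 16–3.
Echo–Model V: Model V 12–7.
Echo beats no one; loses to Aero, Cirrus, Concept 2, Model V — 0 pairwise wins.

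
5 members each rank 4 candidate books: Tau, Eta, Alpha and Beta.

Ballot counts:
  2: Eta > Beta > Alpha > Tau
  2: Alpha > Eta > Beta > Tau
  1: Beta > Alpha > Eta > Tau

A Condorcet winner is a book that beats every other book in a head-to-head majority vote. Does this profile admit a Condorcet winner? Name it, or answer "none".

none

Check each pair by majority over 5 ballots:
Tau–Eta: Eta 5–0.
Tau vs Alpha: Alpha wins 5–0.
Tau–Beta: Beta 5–0.
Eta vs Alpha: Alpha wins 3–2.
Eta vs Beta: Eta wins 4–1.
Alpha–Beta: Beta 3–2.
No book is unbeaten: Tau loses to Eta; Eta loses to Alpha; Alpha loses to Beta; Beta loses to Eta. In particular Eta → Beta → Alpha → Eta is a majority cycle — no Condorcet winner exists.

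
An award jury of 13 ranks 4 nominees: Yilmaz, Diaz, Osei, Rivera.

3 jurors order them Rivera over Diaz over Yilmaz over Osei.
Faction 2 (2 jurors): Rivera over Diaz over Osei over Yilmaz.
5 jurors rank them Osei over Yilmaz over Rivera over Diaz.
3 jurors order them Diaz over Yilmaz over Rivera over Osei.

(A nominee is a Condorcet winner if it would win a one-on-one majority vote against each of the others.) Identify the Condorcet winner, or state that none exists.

Pairwise majorities:
Yilmaz vs Diaz: Yilmaz is ranked higher on 5 ballots, Diaz on 8. Diaz wins 8–5.
Yilmaz vs Osei: Yilmaz is ranked higher on 3+3 = 6 ballots, Osei on 7. Osei wins 7–6.
Yilmaz vs Rivera: Yilmaz is ranked higher on 5+3 = 8 ballots, Rivera on 5. Yilmaz wins 8–5.
Diaz vs Osei: Diaz preferred on 3+2+3 = 8 ballots; Diaz wins 8–5.
Diaz vs Rivera: Diaz preferred on 3 ballots; Rivera wins 10–3.
Osei vs Rivera: 5 to 8, Rivera.
Every nominee loses at least once (Yilmaz loses to Diaz; Diaz loses to Rivera; Osei loses to Diaz; Rivera loses to Yilmaz). The majority relation contains the cycle Yilmaz beats Rivera beats Diaz beats Yilmaz, so there is no Condorcet winner.

none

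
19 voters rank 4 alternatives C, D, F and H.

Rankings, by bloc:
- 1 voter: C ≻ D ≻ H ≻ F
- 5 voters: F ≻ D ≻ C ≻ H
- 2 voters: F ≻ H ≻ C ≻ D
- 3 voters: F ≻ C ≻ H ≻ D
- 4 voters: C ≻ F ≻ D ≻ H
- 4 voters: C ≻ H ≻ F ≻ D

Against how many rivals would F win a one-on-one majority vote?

3

F against each rival (19 voters):
F vs C: F, 10–9.
F vs D: F, 18–1.
F vs H: F wins 14–5.
F beats C, D, H — 3 pairwise wins.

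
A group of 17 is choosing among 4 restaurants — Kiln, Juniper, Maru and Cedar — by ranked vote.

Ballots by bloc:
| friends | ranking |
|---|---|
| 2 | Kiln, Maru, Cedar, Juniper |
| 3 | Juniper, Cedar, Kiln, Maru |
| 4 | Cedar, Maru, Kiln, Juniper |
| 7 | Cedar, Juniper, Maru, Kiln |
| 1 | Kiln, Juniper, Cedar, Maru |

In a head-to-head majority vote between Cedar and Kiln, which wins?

Ballots ranking Cedar above Kiln: 3 + 4 + 7 = 14.
Ballots ranking Kiln above Cedar: 17 − 14 = 3.
Cedar wins the head-to-head 14–3.

Cedar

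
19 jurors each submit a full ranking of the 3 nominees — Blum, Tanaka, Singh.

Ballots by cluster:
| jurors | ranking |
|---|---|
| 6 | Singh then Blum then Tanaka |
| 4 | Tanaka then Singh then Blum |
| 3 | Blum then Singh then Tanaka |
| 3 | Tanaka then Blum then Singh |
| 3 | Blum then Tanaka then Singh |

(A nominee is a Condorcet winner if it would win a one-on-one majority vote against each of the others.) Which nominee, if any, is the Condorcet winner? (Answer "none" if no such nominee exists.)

none

Check each pair by majority over 19 ballots:
Blum vs Tanaka: Blum preferred on 6+3+3 = 12 ballots; Blum wins 12–7.
Blum vs Singh: 9 to 10, Singh.
Tanaka–Singh: Tanaka 10–9.
Each nominee drops at least one matchup (Blum loses to Singh; Tanaka loses to Blum; Singh loses to Tanaka); the cycle Blum beats Tanaka beats Singh beats Blum rules out a Condorcet winner.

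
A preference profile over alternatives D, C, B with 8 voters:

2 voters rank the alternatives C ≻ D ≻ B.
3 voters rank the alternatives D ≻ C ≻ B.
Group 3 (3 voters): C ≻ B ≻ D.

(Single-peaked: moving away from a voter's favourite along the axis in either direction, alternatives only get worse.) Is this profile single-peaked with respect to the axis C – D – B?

Axis positions: C=1, D=2, B=3.
Group 1 (peak C at position 1): ranking walks positions 1-2-3, expanding outward from the peak — single-peaked.
Group 2 (peak D at position 2): ranking walks positions 2-1-3, expanding outward from the peak — single-peaked.
Group 3: ranking walks positions 1-3-2; B is ranked above D even though D lies between B and the peak C on the axis — preferences dip and rise again. Not single-peaked.
Group 3 violates single-peakedness, so the profile is not single-peaked on this axis.

no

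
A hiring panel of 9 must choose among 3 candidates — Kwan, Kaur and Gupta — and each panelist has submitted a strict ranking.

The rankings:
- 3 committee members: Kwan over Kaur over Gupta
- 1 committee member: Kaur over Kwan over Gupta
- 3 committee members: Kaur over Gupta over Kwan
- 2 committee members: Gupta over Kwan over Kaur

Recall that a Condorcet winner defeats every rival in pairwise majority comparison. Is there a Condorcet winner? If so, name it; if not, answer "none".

Pairwise majorities:
Kwan vs Kaur: Kwan is ranked higher on 3+2 = 5 ballots, Kaur on 4. Kwan wins 5–4.
Kwan vs Gupta: Kwan preferred on 3+1 = 4 ballots; Gupta wins 5–4.
Kaur vs Gupta: Kaur preferred on 3+1+3 = 7 ballots; Kaur wins 7–2.
Each candidate drops at least one matchup (Kwan loses to Gupta; Kaur loses to Kwan; Gupta loses to Kaur); the cycle Kwan beats Kaur beats Gupta beats Kwan rules out a Condorcet winner.

none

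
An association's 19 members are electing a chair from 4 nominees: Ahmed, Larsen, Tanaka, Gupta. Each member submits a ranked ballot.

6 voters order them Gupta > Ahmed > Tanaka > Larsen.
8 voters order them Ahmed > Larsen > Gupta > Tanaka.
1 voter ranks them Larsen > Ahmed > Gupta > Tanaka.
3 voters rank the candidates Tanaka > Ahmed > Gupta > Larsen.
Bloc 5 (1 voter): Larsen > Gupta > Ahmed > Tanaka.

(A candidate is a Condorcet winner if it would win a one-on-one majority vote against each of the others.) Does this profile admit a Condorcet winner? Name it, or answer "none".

Ahmed

Pairwise majorities:
Ahmed–Larsen: Ahmed 17–2.
Ahmed vs Tanaka: Ahmed wins 16–3.
Ahmed vs Gupta: 8+1+3 = 12 for Ahmed, 7 for Gupta — Ahmed by 12–7.
Larsen–Tanaka: Larsen 10–9.
Larsen vs Gupta: Larsen preferred on 8+1+1 = 10 ballots; Larsen wins 10–9.
Tanaka–Gupta: Gupta 16–3.
Only Ahmed has no losses; Ahmed is the Condorcet winner.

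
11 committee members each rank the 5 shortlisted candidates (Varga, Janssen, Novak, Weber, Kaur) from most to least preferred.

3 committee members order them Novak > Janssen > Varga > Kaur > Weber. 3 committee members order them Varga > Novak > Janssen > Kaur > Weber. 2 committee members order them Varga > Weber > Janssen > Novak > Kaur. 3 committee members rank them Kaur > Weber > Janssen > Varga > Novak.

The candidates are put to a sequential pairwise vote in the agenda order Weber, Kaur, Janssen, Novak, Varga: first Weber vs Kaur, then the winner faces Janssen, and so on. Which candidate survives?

Varga

Round 1: Weber vs Kaur — 2–9, Kaur advances.
Round 2: Kaur vs Janssen — 3–8, Janssen advances.
Round 3: Janssen vs Novak — 5–6, Novak advances.
Round 4: Novak vs Varga — 3–8, Varga advances.
The agenda winner is Varga.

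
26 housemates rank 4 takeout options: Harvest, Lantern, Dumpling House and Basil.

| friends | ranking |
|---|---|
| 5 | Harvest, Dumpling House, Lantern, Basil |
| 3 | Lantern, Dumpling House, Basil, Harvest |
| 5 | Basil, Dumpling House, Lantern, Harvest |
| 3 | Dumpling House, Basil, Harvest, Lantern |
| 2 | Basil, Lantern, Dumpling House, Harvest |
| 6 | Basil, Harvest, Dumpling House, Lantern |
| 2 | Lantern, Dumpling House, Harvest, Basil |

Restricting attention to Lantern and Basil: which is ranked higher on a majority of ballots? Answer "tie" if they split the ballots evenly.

Basil

Ballots ranking Lantern above Basil: 5 + 3 + 2 = 10.
Ballots ranking Basil above Lantern: 26 − 10 = 16.
Basil wins the head-to-head 16–10.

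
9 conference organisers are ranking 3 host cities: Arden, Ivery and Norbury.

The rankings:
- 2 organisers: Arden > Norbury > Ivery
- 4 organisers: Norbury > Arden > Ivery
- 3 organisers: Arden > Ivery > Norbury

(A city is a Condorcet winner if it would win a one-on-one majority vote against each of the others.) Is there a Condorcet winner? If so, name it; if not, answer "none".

Head-to-head results (9 organisers):
Arden vs Ivery: Arden wins 9–0.
Arden vs Norbury: Arden wins 5–4.
Ivery–Norbury: Norbury 6–3.
Arden wins every pairwise contest, so Arden is the Condorcet winner.

Arden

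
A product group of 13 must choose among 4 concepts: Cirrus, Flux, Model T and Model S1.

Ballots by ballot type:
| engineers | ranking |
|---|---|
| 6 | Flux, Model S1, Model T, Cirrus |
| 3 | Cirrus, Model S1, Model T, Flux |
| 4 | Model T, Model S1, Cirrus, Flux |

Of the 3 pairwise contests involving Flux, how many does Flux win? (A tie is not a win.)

Flux against each rival (13 engineers):
Flux–Cirrus: Cirrus 7–6.
Flux vs Model T: Model T, 7–6.
Flux vs Model S1: Model S1, 7–6.
Flux beats no one; loses to Cirrus, Model T, Model S1 — 0 pairwise wins.

0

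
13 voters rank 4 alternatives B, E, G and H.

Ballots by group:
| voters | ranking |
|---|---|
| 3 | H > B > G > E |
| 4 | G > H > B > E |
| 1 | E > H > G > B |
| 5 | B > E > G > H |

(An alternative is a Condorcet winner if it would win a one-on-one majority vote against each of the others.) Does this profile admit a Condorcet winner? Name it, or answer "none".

none

Check each pair by majority over 13 ballots:
B vs E: B is ranked higher on 3+4+5 = 12 ballots, E on 1. B wins 12–1.
B vs G: B, 8–5.
B vs H: B is ranked higher on 5 ballots, H on 8. H wins 8–5.
E vs G: E is ranked higher on 1+5 = 6 ballots, G on 7. G wins 7–6.
E vs H: H, 7–6.
G vs H: G wins 9–4.
Each alternative drops at least one matchup (B loses to H; E loses to B; G loses to B; H loses to G); the cycle B > G > H > B rules out a Condorcet winner.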